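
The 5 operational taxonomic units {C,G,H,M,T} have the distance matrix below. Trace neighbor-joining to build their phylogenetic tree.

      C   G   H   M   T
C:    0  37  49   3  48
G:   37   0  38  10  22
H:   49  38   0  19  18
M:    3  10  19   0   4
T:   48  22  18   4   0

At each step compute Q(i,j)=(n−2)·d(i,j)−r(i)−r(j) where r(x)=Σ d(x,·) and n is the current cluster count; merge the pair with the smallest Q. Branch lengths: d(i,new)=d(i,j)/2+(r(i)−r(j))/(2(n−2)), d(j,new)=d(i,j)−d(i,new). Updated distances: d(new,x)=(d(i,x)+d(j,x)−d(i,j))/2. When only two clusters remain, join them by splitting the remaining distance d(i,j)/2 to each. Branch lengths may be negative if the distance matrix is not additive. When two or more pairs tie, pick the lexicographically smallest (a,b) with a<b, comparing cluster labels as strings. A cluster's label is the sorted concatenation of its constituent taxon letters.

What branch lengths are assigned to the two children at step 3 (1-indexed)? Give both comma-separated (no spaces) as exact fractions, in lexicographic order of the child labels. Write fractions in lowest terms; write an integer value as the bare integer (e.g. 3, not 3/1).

step 1: merge (C,M) at d=3, Q=-164; branch lengths C→55/3, M→-46/3; new cluster CM
  updated: d(CM,G)=22, d(CM,H)=65/2, d(CM,T)=49/2
step 2: merge (CM,G) at d=22, Q=-117; branch lengths CM→41/4, G→47/4; new cluster CGM
  updated: d(CGM,H)=97/4, d(CGM,T)=49/4
step 3: merge (CGM,H) at d=97/4, Q=-109/2; branch lengths CGM→37/4, H→15; new cluster CGHM
  updated: d(CGHM,T)=3
step 4: merge (CGHM,T) at d=3; branch lengths CGHM→3/2, T→3/2; new cluster CGHMT
final tree: ((((C:55/3,M:-46/3):41/4,G:47/4):37/4,H:15):3/2,T:3/2)
total length: 209/4

37/4,15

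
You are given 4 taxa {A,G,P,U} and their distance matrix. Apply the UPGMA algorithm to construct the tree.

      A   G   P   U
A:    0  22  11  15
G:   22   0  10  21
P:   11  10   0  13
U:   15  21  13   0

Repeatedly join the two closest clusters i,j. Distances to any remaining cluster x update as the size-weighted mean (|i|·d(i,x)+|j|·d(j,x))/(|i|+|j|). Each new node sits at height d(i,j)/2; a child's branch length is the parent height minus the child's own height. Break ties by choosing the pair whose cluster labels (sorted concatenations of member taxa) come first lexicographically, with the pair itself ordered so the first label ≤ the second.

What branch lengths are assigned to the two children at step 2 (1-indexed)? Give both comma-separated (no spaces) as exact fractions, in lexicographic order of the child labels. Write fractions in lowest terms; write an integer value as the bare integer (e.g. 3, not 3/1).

1. join G+P (d=10) ⇒ GP; edges |G|=5, |P|=5
  updated: d(A,GP)=33/2, d(GP,U)=17
2. join A+U (d=15) ⇒ AU; edges |A|=15/2, |U|=15/2
  updated: d(AU,GP)=67/4
3. join AU+GP (d=67/4) ⇒ AGPU; edges |AU|=7/8, |GP|=27/8
final tree: ((A:15/2,U:15/2):7/8,(G:5,P:5):27/8)
total length: 117/4

15/2,15/2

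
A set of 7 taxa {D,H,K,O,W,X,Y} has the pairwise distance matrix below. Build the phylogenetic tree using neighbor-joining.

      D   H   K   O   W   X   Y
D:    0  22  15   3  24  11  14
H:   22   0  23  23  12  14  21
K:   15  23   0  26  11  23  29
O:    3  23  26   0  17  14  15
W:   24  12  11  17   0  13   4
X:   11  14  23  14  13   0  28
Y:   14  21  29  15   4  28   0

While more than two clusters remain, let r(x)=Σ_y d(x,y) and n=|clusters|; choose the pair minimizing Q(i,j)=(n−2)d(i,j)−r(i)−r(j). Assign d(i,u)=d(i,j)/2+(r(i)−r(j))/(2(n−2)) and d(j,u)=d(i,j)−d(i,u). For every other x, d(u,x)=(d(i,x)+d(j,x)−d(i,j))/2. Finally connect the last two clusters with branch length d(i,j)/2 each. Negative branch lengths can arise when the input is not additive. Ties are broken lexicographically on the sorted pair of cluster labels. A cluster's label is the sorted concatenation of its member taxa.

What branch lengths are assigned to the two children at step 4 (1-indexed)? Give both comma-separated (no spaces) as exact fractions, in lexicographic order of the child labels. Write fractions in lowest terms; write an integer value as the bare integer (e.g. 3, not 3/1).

51/16,141/16

step 1: merge (D,O) at d=3, Q=-172; branch lengths D→3/5, O→12/5; new cluster DO
  updated: d(DO,H)=21, d(DO,K)=19, d(DO,W)=19, d(DO,X)=11, d(DO,Y)=13
step 2: merge (W,Y) at d=4, Q=-138; branch lengths W→-5/2, Y→13/2; new cluster WY
  updated: d(DO,WY)=14, d(H,WY)=29/2, d(K,WY)=18, d(WY,X)=37/2
step 3: merge (DO,X) at d=11, Q=-197/2; branch lengths DO→21/4, X→23/4; new cluster DOX
  updated: d(DOX,H)=12, d(DOX,K)=31/2, d(DOX,WY)=43/4
step 4: merge (DOX,H) at d=12, Q=-255/4; branch lengths DOX→51/16, H→141/16; new cluster DHOX
  updated: d(DHOX,K)=53/4, d(DHOX,WY)=53/8
step 5: merge (DHOX,K) at d=53/4, Q=-303/8; branch lengths DHOX→15/16, K→197/16; new cluster DHKOX
  updated: d(DHKOX,WY)=91/16
step 6: merge (DHKOX,WY) at d=91/16; branch lengths DHKOX→91/32, WY→91/32; new cluster DHKOWXY
final tree: (((((D:3/5,O:12/5):21/4,X:23/4):51/16,H:141/16):15/16,K:197/16):91/32,(W:-5/2,Y:13/2):91/32)
total length: 783/16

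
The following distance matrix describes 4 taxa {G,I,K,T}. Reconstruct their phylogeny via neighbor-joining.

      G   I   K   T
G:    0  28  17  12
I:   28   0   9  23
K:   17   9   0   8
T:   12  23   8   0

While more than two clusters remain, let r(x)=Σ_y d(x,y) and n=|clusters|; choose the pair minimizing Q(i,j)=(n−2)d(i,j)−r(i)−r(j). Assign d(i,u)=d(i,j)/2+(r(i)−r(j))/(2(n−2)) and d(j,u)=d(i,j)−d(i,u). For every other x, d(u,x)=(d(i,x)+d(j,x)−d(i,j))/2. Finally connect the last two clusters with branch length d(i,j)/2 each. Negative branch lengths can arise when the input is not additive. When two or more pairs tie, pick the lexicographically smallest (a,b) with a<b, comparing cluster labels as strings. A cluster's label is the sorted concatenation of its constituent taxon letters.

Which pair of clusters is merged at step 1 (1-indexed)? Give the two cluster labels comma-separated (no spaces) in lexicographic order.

G,T

1. join G+T (d=12, Q=-76) ⇒ GT; edges |G|=19/2, |T|=5/2
  updated: d(GT,I)=39/2, d(GT,K)=13/2
2. join GT+I (d=39/2, Q=-35) ⇒ GIT; edges |GT|=17/2, |I|=11
  updated: d(GIT,K)=-2
3. join GIT+K (d=-2) ⇒ GIKT; edges |GIT|=-1, |K|=-1
final tree: (((G:19/2,T:5/2):17/2,I:11):-1,K:-1)
total length: 59/2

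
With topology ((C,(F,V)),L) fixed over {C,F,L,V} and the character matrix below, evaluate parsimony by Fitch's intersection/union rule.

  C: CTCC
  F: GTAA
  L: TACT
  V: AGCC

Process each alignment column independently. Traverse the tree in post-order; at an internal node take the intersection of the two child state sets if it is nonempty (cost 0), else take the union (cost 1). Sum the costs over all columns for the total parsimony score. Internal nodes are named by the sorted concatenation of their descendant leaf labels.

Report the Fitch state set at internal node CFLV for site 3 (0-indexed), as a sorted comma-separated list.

FV@0: {G} ∪ {A} = {A,G} (union, +1)
CFV@0: {C} ∪ {A,G} = {A,C,G} (union, +1)
CFLV@0: {A,C,G} ∪ {T} = {A,C,G,T} (union, +1)
FV@1: {T} ∪ {G} = {G,T} (union, +1)
CFV@1: {T} ∩ {G,T} = {T} (intersection, +0)
CFLV@1: {T} ∪ {A} = {A,T} (union, +1)
FV@2: {A} ∪ {C} = {A,C} (union, +1)
CFV@2: {C} ∩ {A,C} = {C} (intersection, +0)
CFLV@2: {C} ∩ {C} = {C} (intersection, +0)
FV@3: {A} ∪ {C} = {A,C} (union, +1)
CFV@3: {C} ∩ {A,C} = {C} (intersection, +0)
CFLV@3: {C} ∪ {T} = {C,T} (union, +1)
per-site changes: [3, 2, 1, 2]; total = 8

C,T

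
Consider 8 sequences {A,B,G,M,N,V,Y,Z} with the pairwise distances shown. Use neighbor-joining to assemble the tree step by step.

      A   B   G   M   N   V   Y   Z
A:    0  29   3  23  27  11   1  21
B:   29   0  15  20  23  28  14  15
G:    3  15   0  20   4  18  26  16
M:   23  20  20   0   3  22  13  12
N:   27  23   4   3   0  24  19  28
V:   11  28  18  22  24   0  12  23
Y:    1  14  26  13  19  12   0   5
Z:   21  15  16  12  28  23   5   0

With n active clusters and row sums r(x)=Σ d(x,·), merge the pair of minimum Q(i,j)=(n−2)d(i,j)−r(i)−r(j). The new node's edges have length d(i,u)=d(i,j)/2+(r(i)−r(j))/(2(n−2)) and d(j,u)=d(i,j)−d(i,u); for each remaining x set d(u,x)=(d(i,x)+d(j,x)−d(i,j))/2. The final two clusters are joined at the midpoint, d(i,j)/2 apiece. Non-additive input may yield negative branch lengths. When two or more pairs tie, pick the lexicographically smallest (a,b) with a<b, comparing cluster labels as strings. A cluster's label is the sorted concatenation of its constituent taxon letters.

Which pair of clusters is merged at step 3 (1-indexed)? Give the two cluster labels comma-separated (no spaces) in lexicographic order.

1. join M+N (d=3, Q=-223) ⇒ MN; edges |M|=1/4, |N|=11/4
  updated: d(A,MN)=47/2, d(B,MN)=20, d(G,MN)=21/2, d(MN,V)=43/2, d(MN,Y)=29/2, d(MN,Z)=37/2
2. join A+G (d=3, Q=-162) ⇒ AG; edges |A|=3/2, |G|=3/2
  updated: d(AG,B)=41/2, d(AG,MN)=31/2, d(AG,V)=13, d(AG,Y)=12, d(AG,Z)=17
3. join AG+V (d=13, Q=-247/2) ⇒ AGV; edges |AG|=65/16, |V|=143/16
  updated: d(AGV,B)=71/4, d(AGV,MN)=12, d(AGV,Y)=11/2, d(AGV,Z)=27/2
4. join AGV+MN (d=12, Q=-311/4) ⇒ AGMNV; edges |AGV|=79/24, |MN|=209/24
  updated: d(AGMNV,B)=103/8, d(AGMNV,Y)=4, d(AGMNV,Z)=10
5. join AGMNV+B (d=103/8, Q=-43) ⇒ ABGMNV; edges |AGMNV|=43/16, |B|=163/16
  updated: d(ABGMNV,Y)=41/16, d(ABGMNV,Z)=97/16
6. join ABGMNV+Y (d=41/16, Q=-109/8) ⇒ ABGMNVY; edges |ABGMNV|=29/16, |Y|=3/4
  updated: d(ABGMNVY,Z)=17/4
7. join ABGMNVY+Z (d=17/4) ⇒ ABGMNVYZ; edges |ABGMNVY|=17/8, |Z|=17/8
final tree: ((((((A:3/2,G:3/2):65/16,V:143/16):79/24,(M:1/4,N:11/4):209/24):43/16,B:163/16):29/16,Y:3/4):17/8,Z:17/8)
total length: 811/16

AG,V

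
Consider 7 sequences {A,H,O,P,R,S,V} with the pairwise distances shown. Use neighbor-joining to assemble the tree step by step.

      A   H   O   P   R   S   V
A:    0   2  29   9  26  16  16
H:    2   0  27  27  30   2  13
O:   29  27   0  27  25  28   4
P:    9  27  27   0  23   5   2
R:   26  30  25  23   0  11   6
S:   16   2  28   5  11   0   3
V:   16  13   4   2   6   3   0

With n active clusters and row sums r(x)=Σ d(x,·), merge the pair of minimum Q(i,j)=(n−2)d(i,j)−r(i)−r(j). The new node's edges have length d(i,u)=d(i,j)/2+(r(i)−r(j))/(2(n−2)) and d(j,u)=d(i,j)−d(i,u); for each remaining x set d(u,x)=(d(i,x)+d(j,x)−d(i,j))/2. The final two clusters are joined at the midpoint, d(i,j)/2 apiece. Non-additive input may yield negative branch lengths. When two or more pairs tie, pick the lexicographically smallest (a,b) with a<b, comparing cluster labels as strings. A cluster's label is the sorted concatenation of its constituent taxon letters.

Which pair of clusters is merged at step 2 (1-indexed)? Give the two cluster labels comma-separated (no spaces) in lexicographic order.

step 1: merge (A,H) at d=2, Q=-189; branch lengths A→7/10, H→13/10; new cluster AH
  updated: d(AH,O)=27, d(AH,P)=17, d(AH,R)=27, d(AH,S)=8, d(AH,V)=27/2
step 2: merge (O,V) at d=4, Q=-247/2; branch lengths O→197/16, V→-133/16; new cluster OV
  updated: d(AH,OV)=73/4, d(OV,P)=25/2, d(OV,R)=27/2, d(OV,S)=27/2
step 3: merge (OV,R) at d=27/2, Q=-367/4; branch lengths OV→95/24, R→229/24; new cluster ORV
  updated: d(AH,ORV)=127/8, d(ORV,P)=11, d(ORV,S)=11/2
step 4: merge (AH,S) at d=8, Q=-347/8; branch lengths AH→307/32, S→-51/32; new cluster AHS
  updated: d(AHS,ORV)=107/16, d(AHS,P)=7
step 5: merge (AHS,ORV) at d=107/16, Q=-395/16; branch lengths AHS→43/32, ORV→171/32; new cluster AHORSV
  updated: d(AHORSV,P)=181/32
step 6: merge (AHORSV,P) at d=181/32; branch lengths AHORSV→181/64, P→181/64; new cluster AHOPRSV
final tree: ((((A:7/10,H:13/10):307/32,S:-51/32):43/32,((O:197/16,V:-133/16):95/24,R:229/24):171/32):181/64,P:181/64)
total length: 1275/32

O,V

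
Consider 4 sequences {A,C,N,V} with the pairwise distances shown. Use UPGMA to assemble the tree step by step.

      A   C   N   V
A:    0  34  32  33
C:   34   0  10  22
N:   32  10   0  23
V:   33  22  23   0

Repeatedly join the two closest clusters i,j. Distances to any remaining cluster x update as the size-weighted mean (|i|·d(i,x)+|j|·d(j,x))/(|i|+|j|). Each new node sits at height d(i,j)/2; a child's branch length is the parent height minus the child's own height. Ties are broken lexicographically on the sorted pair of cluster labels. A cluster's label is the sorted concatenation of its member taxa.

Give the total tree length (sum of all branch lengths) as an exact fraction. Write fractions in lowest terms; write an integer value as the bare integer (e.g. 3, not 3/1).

197/4

step 1: merge (C,N) at d=10; branch lengths C→5, N→5; new cluster CN
  updated: d(A,CN)=33, d(CN,V)=45/2
step 2: merge (CN,V) at d=45/2; branch lengths CN→25/4, V→45/4; new cluster CNV
  updated: d(A,CNV)=33
step 3: merge (A,CNV) at d=33; branch lengths A→33/2, CNV→21/4; new cluster ACNV
final tree: (A:33/2,((C:5,N:5):25/4,V:45/4):21/4)
total length: 197/4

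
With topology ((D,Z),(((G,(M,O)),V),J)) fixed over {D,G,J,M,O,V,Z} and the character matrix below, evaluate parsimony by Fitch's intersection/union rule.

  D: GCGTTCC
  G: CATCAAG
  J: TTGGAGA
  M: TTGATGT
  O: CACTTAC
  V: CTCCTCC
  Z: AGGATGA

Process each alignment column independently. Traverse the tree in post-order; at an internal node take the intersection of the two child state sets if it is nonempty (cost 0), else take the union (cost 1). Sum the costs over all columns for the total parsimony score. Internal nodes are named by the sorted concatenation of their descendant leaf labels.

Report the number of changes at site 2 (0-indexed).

3

[col 0] DZ: children D:{G}, Z:{A} ∪→ {A,G}; cost 1
[col 0] MO: children M:{T}, O:{C} ∪→ {C,T}; cost 1
[col 0] GMO: children G:{C}, MO:{C,T} ∩→ {C}; cost 0
[col 0] GMOV: children GMO:{C}, V:{C} ∩→ {C}; cost 0
[col 0] GJMOV: children GMOV:{C}, J:{T} ∪→ {C,T}; cost 1
[col 0] DGJMOVZ: children DZ:{A,G}, GJMOV:{C,T} ∪→ {A,C,G,T}; cost 1
[col 1] DZ: children D:{C}, Z:{G} ∪→ {C,G}; cost 1
[col 1] MO: children M:{T}, O:{A} ∪→ {A,T}; cost 1
[col 1] GMO: children G:{A}, MO:{A,T} ∩→ {A}; cost 0
[col 1] GMOV: children GMO:{A}, V:{T} ∪→ {A,T}; cost 1
[col 1] GJMOV: children GMOV:{A,T}, J:{T} ∩→ {T}; cost 0
[col 1] DGJMOVZ: children DZ:{C,G}, GJMOV:{T} ∪→ {C,G,T}; cost 1
[col 2] DZ: children D:{G}, Z:{G} ∩→ {G}; cost 0
[col 2] MO: children M:{G}, O:{C} ∪→ {C,G}; cost 1
[col 2] GMO: children G:{T}, MO:{C,G} ∪→ {C,G,T}; cost 1
[col 2] GMOV: children GMO:{C,G,T}, V:{C} ∩→ {C}; cost 0
[col 2] GJMOV: children GMOV:{C}, J:{G} ∪→ {C,G}; cost 1
[col 2] DGJMOVZ: children DZ:{G}, GJMOV:{C,G} ∩→ {G}; cost 0
[col 3] DZ: children D:{T}, Z:{A} ∪→ {A,T}; cost 1
[col 3] MO: children M:{A}, O:{T} ∪→ {A,T}; cost 1
[col 3] GMO: children G:{C}, MO:{A,T} ∪→ {A,C,T}; cost 1
[col 3] GMOV: children GMO:{A,C,T}, V:{C} ∩→ {C}; cost 0
[col 3] GJMOV: children GMOV:{C}, J:{G} ∪→ {C,G}; cost 1
[col 3] DGJMOVZ: children DZ:{A,T}, GJMOV:{C,G} ∪→ {A,C,G,T}; cost 1
[col 4] DZ: children D:{T}, Z:{T} ∩→ {T}; cost 0
[col 4] MO: children M:{T}, O:{T} ∩→ {T}; cost 0
[col 4] GMO: children G:{A}, MO:{T} ∪→ {A,T}; cost 1
[col 4] GMOV: children GMO:{A,T}, V:{T} ∩→ {T}; cost 0
[col 4] GJMOV: children GMOV:{T}, J:{A} ∪→ {A,T}; cost 1
[col 4] DGJMOVZ: children DZ:{T}, GJMOV:{A,T} ∩→ {T}; cost 0
[col 5] DZ: children D:{C}, Z:{G} ∪→ {C,G}; cost 1
[col 5] MO: children M:{G}, O:{A} ∪→ {A,G}; cost 1
[col 5] GMO: children G:{A}, MO:{A,G} ∩→ {A}; cost 0
[col 5] GMOV: children GMO:{A}, V:{C} ∪→ {A,C}; cost 1
[col 5] GJMOV: children GMOV:{A,C}, J:{G} ∪→ {A,C,G}; cost 1
[col 5] DGJMOVZ: children DZ:{C,G}, GJMOV:{A,C,G} ∩→ {C,G}; cost 0
[col 6] DZ: children D:{C}, Z:{A} ∪→ {A,C}; cost 1
[col 6] MO: children M:{T}, O:{C} ∪→ {C,T}; cost 1
[col 6] GMO: children G:{G}, MO:{C,T} ∪→ {C,G,T}; cost 1
[col 6] GMOV: children GMO:{C,G,T}, V:{C} ∩→ {C}; cost 0
[col 6] GJMOV: children GMOV:{C}, J:{A} ∪→ {A,C}; cost 1
[col 6] DGJMOVZ: children DZ:{A,C}, GJMOV:{A,C} ∩→ {A,C}; cost 0
per-site changes: [4, 4, 3, 5, 2, 4, 4]; total = 26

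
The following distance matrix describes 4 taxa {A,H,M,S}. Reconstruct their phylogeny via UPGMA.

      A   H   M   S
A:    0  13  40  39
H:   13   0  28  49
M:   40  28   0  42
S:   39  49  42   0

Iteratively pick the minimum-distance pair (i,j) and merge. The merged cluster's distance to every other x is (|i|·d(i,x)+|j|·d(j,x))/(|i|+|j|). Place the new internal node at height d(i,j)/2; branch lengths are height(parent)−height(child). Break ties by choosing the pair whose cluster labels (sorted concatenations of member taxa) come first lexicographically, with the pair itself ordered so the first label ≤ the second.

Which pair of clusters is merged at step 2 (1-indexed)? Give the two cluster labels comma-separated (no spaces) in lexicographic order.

AH,M

1. join A+H (d=13) ⇒ AH; edges |A|=13/2, |H|=13/2
  updated: d(AH,M)=34, d(AH,S)=44
2. join AH+M (d=34) ⇒ AHM; edges |AH|=21/2, |M|=17
  updated: d(AHM,S)=130/3
3. join AHM+S (d=130/3) ⇒ AHMS; edges |AHM|=14/3, |S|=65/3
final tree: (((A:13/2,H:13/2):21/2,M:17):14/3,S:65/3)
total length: 401/6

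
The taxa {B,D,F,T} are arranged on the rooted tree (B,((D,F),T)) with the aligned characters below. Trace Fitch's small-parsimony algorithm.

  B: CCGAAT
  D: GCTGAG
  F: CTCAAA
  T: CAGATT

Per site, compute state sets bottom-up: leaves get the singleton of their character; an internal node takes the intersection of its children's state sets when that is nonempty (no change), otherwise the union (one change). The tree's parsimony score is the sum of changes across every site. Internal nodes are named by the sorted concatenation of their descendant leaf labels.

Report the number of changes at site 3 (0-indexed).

[col 0] DF: children D:{G}, F:{C} ∪→ {C,G}; cost 1
[col 0] DFT: children DF:{C,G}, T:{C} ∩→ {C}; cost 0
[col 0] BDFT: children B:{C}, DFT:{C} ∩→ {C}; cost 0
[col 1] DF: children D:{C}, F:{T} ∪→ {C,T}; cost 1
[col 1] DFT: children DF:{C,T}, T:{A} ∪→ {A,C,T}; cost 1
[col 1] BDFT: children B:{C}, DFT:{A,C,T} ∩→ {C}; cost 0
[col 2] DF: children D:{T}, F:{C} ∪→ {C,T}; cost 1
[col 2] DFT: children DF:{C,T}, T:{G} ∪→ {C,G,T}; cost 1
[col 2] BDFT: children B:{G}, DFT:{C,G,T} ∩→ {G}; cost 0
[col 3] DF: children D:{G}, F:{A} ∪→ {A,G}; cost 1
[col 3] DFT: children DF:{A,G}, T:{A} ∩→ {A}; cost 0
[col 3] BDFT: children B:{A}, DFT:{A} ∩→ {A}; cost 0
[col 4] DF: children D:{A}, F:{A} ∩→ {A}; cost 0
[col 4] DFT: children DF:{A}, T:{T} ∪→ {A,T}; cost 1
[col 4] BDFT: children B:{A}, DFT:{A,T} ∩→ {A}; cost 0
[col 5] DF: children D:{G}, F:{A} ∪→ {A,G}; cost 1
[col 5] DFT: children DF:{A,G}, T:{T} ∪→ {A,G,T}; cost 1
[col 5] BDFT: children B:{T}, DFT:{A,G,T} ∩→ {T}; cost 0
per-site changes: [1, 2, 2, 1, 1, 2]; total = 9

1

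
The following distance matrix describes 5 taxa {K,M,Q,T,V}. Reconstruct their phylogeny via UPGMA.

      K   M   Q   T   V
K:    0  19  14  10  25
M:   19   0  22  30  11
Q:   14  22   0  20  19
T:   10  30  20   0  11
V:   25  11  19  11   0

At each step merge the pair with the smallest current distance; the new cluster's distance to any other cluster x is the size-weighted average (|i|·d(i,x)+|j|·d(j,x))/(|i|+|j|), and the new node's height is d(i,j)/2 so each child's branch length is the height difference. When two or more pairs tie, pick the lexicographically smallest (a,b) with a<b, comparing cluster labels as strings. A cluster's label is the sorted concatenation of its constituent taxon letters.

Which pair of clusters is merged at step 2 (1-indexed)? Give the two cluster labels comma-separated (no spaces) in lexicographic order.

M,V

iteration 1: select K,T (d=10); attach at lengths (5, 5); label the merged cluster KT
  updated: d(KT,M)=49/2, d(KT,Q)=17, d(KT,V)=18
iteration 2: select M,V (d=11); attach at lengths (11/2, 11/2); label the merged cluster MV
  updated: d(KT,MV)=85/4, d(MV,Q)=41/2
iteration 3: select KT,Q (d=17); attach at lengths (7/2, 17/2); label the merged cluster KQT
  updated: d(KQT,MV)=21
iteration 4: select KQT,MV (d=21); attach at lengths (2, 5); label the merged cluster KMQTV
final tree: (((K:5,T:5):7/2,Q:17/2):2,(M:11/2,V:11/2):5)
total length: 40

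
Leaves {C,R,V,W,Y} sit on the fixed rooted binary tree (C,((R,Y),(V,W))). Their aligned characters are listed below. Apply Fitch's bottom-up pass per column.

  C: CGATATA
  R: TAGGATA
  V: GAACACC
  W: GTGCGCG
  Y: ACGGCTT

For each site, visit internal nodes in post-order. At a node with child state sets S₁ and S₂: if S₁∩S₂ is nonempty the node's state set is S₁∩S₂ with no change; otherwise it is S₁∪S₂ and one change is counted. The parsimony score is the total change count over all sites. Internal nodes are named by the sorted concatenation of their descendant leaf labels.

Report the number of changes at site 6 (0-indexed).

[col 0] RY: children R:{T}, Y:{A} ∪→ {A,T}; cost 1
[col 0] VW: children V:{G}, W:{G} ∩→ {G}; cost 0
[col 0] RVWY: children RY:{A,T}, VW:{G} ∪→ {A,G,T}; cost 1
[col 0] CRVWY: children C:{C}, RVWY:{A,G,T} ∪→ {A,C,G,T}; cost 1
[col 1] RY: children R:{A}, Y:{C} ∪→ {A,C}; cost 1
[col 1] VW: children V:{A}, W:{T} ∪→ {A,T}; cost 1
[col 1] RVWY: children RY:{A,C}, VW:{A,T} ∩→ {A}; cost 0
[col 1] CRVWY: children C:{G}, RVWY:{A} ∪→ {A,G}; cost 1
[col 2] RY: children R:{G}, Y:{G} ∩→ {G}; cost 0
[col 2] VW: children V:{A}, W:{G} ∪→ {A,G}; cost 1
[col 2] RVWY: children RY:{G}, VW:{A,G} ∩→ {G}; cost 0
[col 2] CRVWY: children C:{A}, RVWY:{G} ∪→ {A,G}; cost 1
[col 3] RY: children R:{G}, Y:{G} ∩→ {G}; cost 0
[col 3] VW: children V:{C}, W:{C} ∩→ {C}; cost 0
[col 3] RVWY: children RY:{G}, VW:{C} ∪→ {C,G}; cost 1
[col 3] CRVWY: children C:{T}, RVWY:{C,G} ∪→ {C,G,T}; cost 1
[col 4] RY: children R:{A}, Y:{C} ∪→ {A,C}; cost 1
[col 4] VW: children V:{A}, W:{G} ∪→ {A,G}; cost 1
[col 4] RVWY: children RY:{A,C}, VW:{A,G} ∩→ {A}; cost 0
[col 4] CRVWY: children C:{A}, RVWY:{A} ∩→ {A}; cost 0
[col 5] RY: children R:{T}, Y:{T} ∩→ {T}; cost 0
[col 5] VW: children V:{C}, W:{C} ∩→ {C}; cost 0
[col 5] RVWY: children RY:{T}, VW:{C} ∪→ {C,T}; cost 1
[col 5] CRVWY: children C:{T}, RVWY:{C,T} ∩→ {T}; cost 0
[col 6] RY: children R:{A}, Y:{T} ∪→ {A,T}; cost 1
[col 6] VW: children V:{C}, W:{G} ∪→ {C,G}; cost 1
[col 6] RVWY: children RY:{A,T}, VW:{C,G} ∪→ {A,C,G,T}; cost 1
[col 6] CRVWY: children C:{A}, RVWY:{A,C,G,T} ∩→ {A}; cost 0
per-site changes: [3, 3, 2, 2, 2, 1, 3]; total = 16

3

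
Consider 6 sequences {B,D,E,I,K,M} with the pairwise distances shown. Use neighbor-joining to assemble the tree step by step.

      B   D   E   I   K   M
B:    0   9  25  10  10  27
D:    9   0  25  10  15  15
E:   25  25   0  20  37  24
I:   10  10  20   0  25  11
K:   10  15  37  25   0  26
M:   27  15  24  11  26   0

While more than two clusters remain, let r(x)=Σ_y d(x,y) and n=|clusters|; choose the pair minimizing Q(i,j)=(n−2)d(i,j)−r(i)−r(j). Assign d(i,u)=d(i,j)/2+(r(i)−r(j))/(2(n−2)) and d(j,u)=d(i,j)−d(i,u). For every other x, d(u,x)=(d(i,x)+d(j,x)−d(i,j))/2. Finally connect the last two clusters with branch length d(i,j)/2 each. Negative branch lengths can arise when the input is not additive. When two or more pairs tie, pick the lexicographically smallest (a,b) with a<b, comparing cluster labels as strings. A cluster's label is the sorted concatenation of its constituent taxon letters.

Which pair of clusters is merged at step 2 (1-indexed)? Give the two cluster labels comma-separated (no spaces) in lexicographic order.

BK,D

iteration 1: select B,K (d=10, Q=-154); attach at lengths (1, 9); label the merged cluster BK
  updated: d(BK,D)=7, d(BK,E)=26, d(BK,I)=25/2, d(BK,M)=43/2
iteration 2: select BK,D (d=7, Q=-103); attach at lengths (31/6, 11/6); label the merged cluster BDK
  updated: d(BDK,E)=22, d(BDK,I)=31/4, d(BDK,M)=59/4
iteration 3: select BDK,I (d=31/4, Q=-271/4); attach at lengths (85/16, 39/16); label the merged cluster BDIK
  updated: d(BDIK,E)=137/8, d(BDIK,M)=9
iteration 4: select BDIK,E (d=137/8, Q=-401/8); attach at lengths (17/16, 257/16); label the merged cluster BDEIK
  updated: d(BDEIK,M)=127/16
iteration 5: select BDEIK,M (d=127/16); attach at lengths (127/32, 127/32); label the merged cluster BDEIKM
final tree: (((((B:1,K:9):31/6,D:11/6):85/16,I:39/16):17/16,E:257/16):127/32,M:127/32)
total length: 797/16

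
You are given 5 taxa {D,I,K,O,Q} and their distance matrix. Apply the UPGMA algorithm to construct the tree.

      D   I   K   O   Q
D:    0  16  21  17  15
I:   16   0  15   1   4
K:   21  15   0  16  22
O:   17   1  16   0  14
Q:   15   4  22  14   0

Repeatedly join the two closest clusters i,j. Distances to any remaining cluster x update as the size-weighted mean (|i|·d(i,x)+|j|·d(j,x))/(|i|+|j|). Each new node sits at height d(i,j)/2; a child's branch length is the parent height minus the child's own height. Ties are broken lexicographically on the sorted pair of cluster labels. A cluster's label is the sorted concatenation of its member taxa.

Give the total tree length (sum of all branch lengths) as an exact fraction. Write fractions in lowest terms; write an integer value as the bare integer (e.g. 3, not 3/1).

63/2

1. join I+O (d=1) ⇒ IO; edges |I|=1/2, |O|=1/2
  updated: d(D,IO)=33/2, d(IO,K)=31/2, d(IO,Q)=9
2. join IO+Q (d=9) ⇒ IOQ; edges |IO|=4, |Q|=9/2
  updated: d(D,IOQ)=16, d(IOQ,K)=53/3
3. join D+IOQ (d=16) ⇒ DIOQ; edges |D|=8, |IOQ|=7/2
  updated: d(DIOQ,K)=37/2
4. join DIOQ+K (d=37/2) ⇒ DIKOQ; edges |DIOQ|=5/4, |K|=37/4
final tree: ((D:8,((I:1/2,O:1/2):4,Q:9/2):7/2):5/4,K:37/4)
total length: 63/2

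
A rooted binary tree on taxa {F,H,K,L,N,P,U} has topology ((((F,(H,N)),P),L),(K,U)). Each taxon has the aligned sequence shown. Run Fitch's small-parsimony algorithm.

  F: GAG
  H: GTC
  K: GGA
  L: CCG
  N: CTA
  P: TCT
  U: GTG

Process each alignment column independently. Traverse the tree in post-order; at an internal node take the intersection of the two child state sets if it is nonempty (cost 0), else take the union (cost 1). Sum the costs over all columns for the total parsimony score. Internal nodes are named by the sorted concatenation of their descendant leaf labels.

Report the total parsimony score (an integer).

11

HN@0: {G} ∪ {C} = {C,G} (union, +1)
FHN@0: {G} ∩ {C,G} = {G} (intersection, +0)
FHNP@0: {G} ∪ {T} = {G,T} (union, +1)
FHLNP@0: {G,T} ∪ {C} = {C,G,T} (union, +1)
KU@0: {G} ∩ {G} = {G} (intersection, +0)
FHKLNPU@0: {C,G,T} ∩ {G} = {G} (intersection, +0)
HN@1: {T} ∩ {T} = {T} (intersection, +0)
FHN@1: {A} ∪ {T} = {A,T} (union, +1)
FHNP@1: {A,T} ∪ {C} = {A,C,T} (union, +1)
FHLNP@1: {A,C,T} ∩ {C} = {C} (intersection, +0)
KU@1: {G} ∪ {T} = {G,T} (union, +1)
FHKLNPU@1: {C} ∪ {G,T} = {C,G,T} (union, +1)
HN@2: {C} ∪ {A} = {A,C} (union, +1)
FHN@2: {G} ∪ {A,C} = {A,C,G} (union, +1)
FHNP@2: {A,C,G} ∪ {T} = {A,C,G,T} (union, +1)
FHLNP@2: {A,C,G,T} ∩ {G} = {G} (intersection, +0)
KU@2: {A} ∪ {G} = {A,G} (union, +1)
FHKLNPU@2: {G} ∩ {A,G} = {G} (intersection, +0)
per-site changes: [3, 4, 4]; total = 11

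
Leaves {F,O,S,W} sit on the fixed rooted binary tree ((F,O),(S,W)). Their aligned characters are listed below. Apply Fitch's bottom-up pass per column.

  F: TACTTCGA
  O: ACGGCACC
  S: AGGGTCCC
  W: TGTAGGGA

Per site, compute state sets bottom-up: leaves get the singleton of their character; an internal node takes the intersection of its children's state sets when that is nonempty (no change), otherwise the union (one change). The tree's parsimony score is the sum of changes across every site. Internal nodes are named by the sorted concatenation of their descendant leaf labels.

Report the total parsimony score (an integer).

FO@0: {T} ∪ {A} = {A,T} (union, +1)
SW@0: {A} ∪ {T} = {A,T} (union, +1)
FOSW@0: {A,T} ∩ {A,T} = {A,T} (intersection, +0)
FO@1: {A} ∪ {C} = {A,C} (union, +1)
SW@1: {G} ∩ {G} = {G} (intersection, +0)
FOSW@1: {A,C} ∪ {G} = {A,C,G} (union, +1)
FO@2: {C} ∪ {G} = {C,G} (union, +1)
SW@2: {G} ∪ {T} = {G,T} (union, +1)
FOSW@2: {C,G} ∩ {G,T} = {G} (intersection, +0)
FO@3: {T} ∪ {G} = {G,T} (union, +1)
SW@3: {G} ∪ {A} = {A,G} (union, +1)
FOSW@3: {G,T} ∩ {A,G} = {G} (intersection, +0)
FO@4: {T} ∪ {C} = {C,T} (union, +1)
SW@4: {T} ∪ {G} = {G,T} (union, +1)
FOSW@4: {C,T} ∩ {G,T} = {T} (intersection, +0)
FO@5: {C} ∪ {A} = {A,C} (union, +1)
SW@5: {C} ∪ {G} = {C,G} (union, +1)
FOSW@5: {A,C} ∩ {C,G} = {C} (intersection, +0)
FO@6: {G} ∪ {C} = {C,G} (union, +1)
SW@6: {C} ∪ {G} = {C,G} (union, +1)
FOSW@6: {C,G} ∩ {C,G} = {C,G} (intersection, +0)
FO@7: {A} ∪ {C} = {A,C} (union, +1)
SW@7: {C} ∪ {A} = {A,C} (union, +1)
FOSW@7: {A,C} ∩ {A,C} = {A,C} (intersection, +0)
per-site changes: [2, 2, 2, 2, 2, 2, 2, 2]; total = 16

16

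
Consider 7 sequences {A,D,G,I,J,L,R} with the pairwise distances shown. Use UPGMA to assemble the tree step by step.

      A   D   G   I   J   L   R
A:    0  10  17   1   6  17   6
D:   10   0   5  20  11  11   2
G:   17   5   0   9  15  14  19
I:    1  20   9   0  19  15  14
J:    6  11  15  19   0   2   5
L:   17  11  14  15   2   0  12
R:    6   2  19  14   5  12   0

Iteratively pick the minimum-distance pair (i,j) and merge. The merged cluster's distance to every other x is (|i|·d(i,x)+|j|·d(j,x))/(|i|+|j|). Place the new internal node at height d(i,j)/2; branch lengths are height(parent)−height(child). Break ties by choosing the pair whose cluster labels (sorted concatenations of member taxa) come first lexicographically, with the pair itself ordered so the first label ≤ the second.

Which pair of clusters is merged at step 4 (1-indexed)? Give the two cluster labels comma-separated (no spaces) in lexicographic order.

step 1: merge (A,I) at d=1; branch lengths A→1/2, I→1/2; new cluster AI
  updated: d(AI,D)=15, d(AI,G)=13, d(AI,J)=25/2, d(AI,L)=16, d(AI,R)=10
step 2: merge (D,R) at d=2; branch lengths D→1, R→1; new cluster DR
  updated: d(AI,DR)=25/2, d(DR,G)=12, d(DR,J)=8, d(DR,L)=23/2
step 3: merge (J,L) at d=2; branch lengths J→1, L→1; new cluster JL
  updated: d(AI,JL)=57/4, d(DR,JL)=39/4, d(G,JL)=29/2
step 4: merge (DR,JL) at d=39/4; branch lengths DR→31/8, JL→31/8; new cluster DJLR
  updated: d(AI,DJLR)=107/8, d(DJLR,G)=53/4
step 5: merge (AI,G) at d=13; branch lengths AI→6, G→13/2; new cluster AGI
  updated: d(AGI,DJLR)=40/3
step 6: merge (AGI,DJLR) at d=40/3; branch lengths AGI→1/6, DJLR→43/24; new cluster ADGIJLR
final tree: (((A:1/2,I:1/2):6,G:13/2):1/6,((D:1,R:1):31/8,(J:1,L:1):31/8):43/24)
total length: 653/24

DR,JL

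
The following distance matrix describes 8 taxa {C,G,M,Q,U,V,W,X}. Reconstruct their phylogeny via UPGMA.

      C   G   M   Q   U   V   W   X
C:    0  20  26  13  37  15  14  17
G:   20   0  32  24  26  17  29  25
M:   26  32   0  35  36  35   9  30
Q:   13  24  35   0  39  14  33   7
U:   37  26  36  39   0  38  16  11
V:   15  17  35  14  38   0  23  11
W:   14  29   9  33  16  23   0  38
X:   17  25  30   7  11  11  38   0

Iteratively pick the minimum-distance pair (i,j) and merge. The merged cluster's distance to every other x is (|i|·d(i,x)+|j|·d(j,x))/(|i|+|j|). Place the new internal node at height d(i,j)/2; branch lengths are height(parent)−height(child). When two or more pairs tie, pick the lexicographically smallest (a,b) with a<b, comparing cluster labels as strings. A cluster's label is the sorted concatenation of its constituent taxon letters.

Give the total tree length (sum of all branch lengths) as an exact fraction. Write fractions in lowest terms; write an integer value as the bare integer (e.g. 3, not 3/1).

2257/30

step 1: merge (Q,X) at d=7; branch lengths Q→7/2, X→7/2; new cluster QX
  updated: d(C,QX)=15, d(G,QX)=49/2, d(M,QX)=65/2, d(QX,U)=25, d(QX,V)=25/2, d(QX,W)=71/2
step 2: merge (M,W) at d=9; branch lengths M→9/2, W→9/2; new cluster MW
  updated: d(C,MW)=20, d(G,MW)=61/2, d(MW,QX)=34, d(MW,U)=26, d(MW,V)=29
step 3: merge (QX,V) at d=25/2; branch lengths QX→11/4, V→25/4; new cluster QVX
  updated: d(C,QVX)=15, d(G,QVX)=22, d(MW,QVX)=97/3, d(QVX,U)=88/3
step 4: merge (C,QVX) at d=15; branch lengths C→15/2, QVX→5/4; new cluster CQVX
  updated: d(CQVX,G)=43/2, d(CQVX,MW)=117/4, d(CQVX,U)=125/4
step 5: merge (CQVX,G) at d=43/2; branch lengths CQVX→13/4, G→43/4; new cluster CGQVX
  updated: d(CGQVX,MW)=59/2, d(CGQVX,U)=151/5
step 6: merge (MW,U) at d=26; branch lengths MW→17/2, U→13; new cluster MUW
  updated: d(CGQVX,MUW)=446/15
step 7: merge (CGQVX,MUW) at d=446/15; branch lengths CGQVX→247/60, MUW→28/15; new cluster CGMQUVWX
final tree: (((C:15/2,((Q:7/2,X:7/2):11/4,V:25/4):5/4):13/4,G:43/4):247/60,((M:9/2,W:9/2):17/2,U:13):28/15)
total length: 2257/30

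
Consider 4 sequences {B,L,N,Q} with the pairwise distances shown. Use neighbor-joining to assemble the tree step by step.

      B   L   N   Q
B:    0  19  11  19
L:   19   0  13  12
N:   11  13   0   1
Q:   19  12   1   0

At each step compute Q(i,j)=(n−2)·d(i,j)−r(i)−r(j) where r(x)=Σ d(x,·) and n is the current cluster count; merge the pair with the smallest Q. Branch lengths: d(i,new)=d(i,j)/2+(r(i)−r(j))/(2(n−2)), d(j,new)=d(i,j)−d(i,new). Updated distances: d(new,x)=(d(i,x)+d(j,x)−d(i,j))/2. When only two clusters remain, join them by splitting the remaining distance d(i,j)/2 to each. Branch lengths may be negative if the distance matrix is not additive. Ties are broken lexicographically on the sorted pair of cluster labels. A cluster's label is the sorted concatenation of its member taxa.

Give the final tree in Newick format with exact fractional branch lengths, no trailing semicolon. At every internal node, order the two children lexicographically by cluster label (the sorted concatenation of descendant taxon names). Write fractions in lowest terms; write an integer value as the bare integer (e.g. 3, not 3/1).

(((B:43/4,L:33/4):15/4,N:-5/4):9/8,Q:9/8)

iteration 1: select B,L (d=19, Q=-55); attach at lengths (43/4, 33/4); label the merged cluster BL
  updated: d(BL,N)=5/2, d(BL,Q)=6
iteration 2: select BL,N (d=5/2, Q=-19/2); attach at lengths (15/4, -5/4); label the merged cluster BLN
  updated: d(BLN,Q)=9/4
iteration 3: select BLN,Q (d=9/4); attach at lengths (9/8, 9/8); label the merged cluster BLNQ
final tree: (((B:43/4,L:33/4):15/4,N:-5/4):9/8,Q:9/8)
total length: 95/4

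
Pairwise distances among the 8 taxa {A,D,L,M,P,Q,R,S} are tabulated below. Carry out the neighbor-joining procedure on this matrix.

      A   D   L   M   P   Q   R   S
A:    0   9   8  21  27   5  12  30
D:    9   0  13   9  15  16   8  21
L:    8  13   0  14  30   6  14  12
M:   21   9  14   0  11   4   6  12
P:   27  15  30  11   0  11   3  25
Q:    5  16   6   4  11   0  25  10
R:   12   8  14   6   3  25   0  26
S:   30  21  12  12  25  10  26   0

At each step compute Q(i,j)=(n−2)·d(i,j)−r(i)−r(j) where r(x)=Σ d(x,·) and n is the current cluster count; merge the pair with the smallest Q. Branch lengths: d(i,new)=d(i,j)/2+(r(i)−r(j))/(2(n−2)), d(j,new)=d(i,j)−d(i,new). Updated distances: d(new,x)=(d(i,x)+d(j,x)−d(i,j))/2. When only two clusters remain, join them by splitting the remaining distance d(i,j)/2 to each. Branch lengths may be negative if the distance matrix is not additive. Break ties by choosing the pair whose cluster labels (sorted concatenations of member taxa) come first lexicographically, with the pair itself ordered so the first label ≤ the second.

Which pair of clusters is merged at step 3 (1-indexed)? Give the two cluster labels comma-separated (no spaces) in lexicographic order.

iteration 1: select P,R (d=3, Q=-198); attach at lengths (23/6, -5/6); label the merged cluster PR
  updated: d(A,PR)=18, d(D,PR)=10, d(L,PR)=41/2, d(M,PR)=7, d(PR,Q)=33/2, d(PR,S)=24
iteration 2: select M,PR (d=7, Q=-128); attach at lengths (3/5, 32/5); label the merged cluster MPR
  updated: d(A,MPR)=16, d(D,MPR)=6, d(L,MPR)=55/4, d(MPR,Q)=27/4, d(MPR,S)=29/2
iteration 3: select D,MPR (d=6, Q=-98); attach at lengths (4, 2); label the merged cluster DMPR
  updated: d(A,DMPR)=19/2, d(DMPR,L)=83/8, d(DMPR,Q)=67/8, d(DMPR,S)=59/4
iteration 4: select L,S (d=12, Q=-537/8); attach at lengths (15/16, 177/16); label the merged cluster LS
  updated: d(A,LS)=13, d(DMPR,LS)=105/16, d(LS,Q)=2
iteration 5: select A,DMPR (d=19/2, Q=-527/16); attach at lengths (353/64, 255/64); label the merged cluster ADMPR
  updated: d(ADMPR,LS)=161/32, d(ADMPR,Q)=31/16
iteration 6: select ADMPR,LS (d=161/32, Q=-287/32); attach at lengths (159/64, 163/64); label the merged cluster ADLMPRS
  updated: d(ADLMPRS,Q)=-35/64
iteration 7: select ADLMPRS,Q (d=-35/64); attach at lengths (-35/128, -35/128); label the merged cluster ADLMPQRS
final tree: (((A:353/64,(D:4,(M:3/5,(P:23/6,R:-5/6):32/5):2):255/64):159/64,(L:15/16,S:177/16):163/64):-35/128,Q:-35/128)
total length: 2687/64

D,MPR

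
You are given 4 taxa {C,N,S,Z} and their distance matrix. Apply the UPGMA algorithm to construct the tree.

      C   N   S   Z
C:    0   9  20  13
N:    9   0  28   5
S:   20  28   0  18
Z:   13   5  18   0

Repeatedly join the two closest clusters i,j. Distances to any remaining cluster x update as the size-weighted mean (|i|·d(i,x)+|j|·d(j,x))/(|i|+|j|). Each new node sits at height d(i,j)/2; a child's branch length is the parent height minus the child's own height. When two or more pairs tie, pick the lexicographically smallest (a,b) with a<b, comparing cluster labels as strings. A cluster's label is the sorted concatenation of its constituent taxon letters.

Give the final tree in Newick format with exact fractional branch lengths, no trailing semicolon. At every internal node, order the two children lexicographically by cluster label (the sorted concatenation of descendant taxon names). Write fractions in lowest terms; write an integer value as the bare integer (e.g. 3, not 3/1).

step 1: merge (N,Z) at d=5; branch lengths N→5/2, Z→5/2; new cluster NZ
  updated: d(C,NZ)=11, d(NZ,S)=23
step 2: merge (C,NZ) at d=11; branch lengths C→11/2, NZ→3; new cluster CNZ
  updated: d(CNZ,S)=22
step 3: merge (CNZ,S) at d=22; branch lengths CNZ→11/2, S→11; new cluster CNSZ
final tree: ((C:11/2,(N:5/2,Z:5/2):3):11/2,S:11)
total length: 30

((C:11/2,(N:5/2,Z:5/2):3):11/2,S:11)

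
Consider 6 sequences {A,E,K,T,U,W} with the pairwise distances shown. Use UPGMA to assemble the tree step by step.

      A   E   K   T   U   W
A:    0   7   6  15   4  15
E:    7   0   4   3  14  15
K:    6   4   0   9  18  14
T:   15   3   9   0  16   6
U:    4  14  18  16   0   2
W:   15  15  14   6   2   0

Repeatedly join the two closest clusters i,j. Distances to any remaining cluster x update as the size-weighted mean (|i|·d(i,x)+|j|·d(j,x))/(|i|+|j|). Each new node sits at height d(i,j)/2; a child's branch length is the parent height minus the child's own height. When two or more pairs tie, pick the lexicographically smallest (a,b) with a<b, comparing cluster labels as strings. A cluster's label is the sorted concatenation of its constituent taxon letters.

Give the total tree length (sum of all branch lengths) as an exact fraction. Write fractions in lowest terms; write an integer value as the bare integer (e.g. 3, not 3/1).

181/8

1. join U+W (d=2) ⇒ UW; edges |U|=1, |W|=1
  updated: d(A,UW)=19/2, d(E,UW)=29/2, d(K,UW)=16, d(T,UW)=11
2. join E+T (d=3) ⇒ ET; edges |E|=3/2, |T|=3/2
  updated: d(A,ET)=11, d(ET,K)=13/2, d(ET,UW)=51/4
3. join A+K (d=6) ⇒ AK; edges |A|=3, |K|=3
  updated: d(AK,ET)=35/4, d(AK,UW)=51/4
4. join AK+ET (d=35/4) ⇒ AEKT; edges |AK|=11/8, |ET|=23/8
  updated: d(AEKT,UW)=51/4
5. join AEKT+UW (d=51/4) ⇒ AEKTUW; edges |AEKT|=2, |UW|=43/8
final tree: (((A:3,K:3):11/8,(E:3/2,T:3/2):23/8):2,(U:1,W:1):43/8)
total length: 181/8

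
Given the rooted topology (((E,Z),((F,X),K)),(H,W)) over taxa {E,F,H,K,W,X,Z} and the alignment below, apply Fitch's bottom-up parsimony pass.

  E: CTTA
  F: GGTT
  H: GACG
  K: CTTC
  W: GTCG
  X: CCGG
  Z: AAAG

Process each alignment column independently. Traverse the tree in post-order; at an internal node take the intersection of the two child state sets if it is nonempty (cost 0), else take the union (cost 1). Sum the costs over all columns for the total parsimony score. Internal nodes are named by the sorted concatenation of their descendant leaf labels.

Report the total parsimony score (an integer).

EZ@0: {C} ∪ {A} = {A,C} (union, +1)
FX@0: {G} ∪ {C} = {C,G} (union, +1)
FKX@0: {C,G} ∩ {C} = {C} (intersection, +0)
EFKXZ@0: {A,C} ∩ {C} = {C} (intersection, +0)
HW@0: {G} ∩ {G} = {G} (intersection, +0)
EFHKWXZ@0: {C} ∪ {G} = {C,G} (union, +1)
EZ@1: {T} ∪ {A} = {A,T} (union, +1)
FX@1: {G} ∪ {C} = {C,G} (union, +1)
FKX@1: {C,G} ∪ {T} = {C,G,T} (union, +1)
EFKXZ@1: {A,T} ∩ {C,G,T} = {T} (intersection, +0)
HW@1: {A} ∪ {T} = {A,T} (union, +1)
EFHKWXZ@1: {T} ∩ {A,T} = {T} (intersection, +0)
EZ@2: {T} ∪ {A} = {A,T} (union, +1)
FX@2: {T} ∪ {G} = {G,T} (union, +1)
FKX@2: {G,T} ∩ {T} = {T} (intersection, +0)
EFKXZ@2: {A,T} ∩ {T} = {T} (intersection, +0)
HW@2: {C} ∩ {C} = {C} (intersection, +0)
EFHKWXZ@2: {T} ∪ {C} = {C,T} (union, +1)
EZ@3: {A} ∪ {G} = {A,G} (union, +1)
FX@3: {T} ∪ {G} = {G,T} (union, +1)
FKX@3: {G,T} ∪ {C} = {C,G,T} (union, +1)
EFKXZ@3: {A,G} ∩ {C,G,T} = {G} (intersection, +0)
HW@3: {G} ∩ {G} = {G} (intersection, +0)
EFHKWXZ@3: {G} ∩ {G} = {G} (intersection, +0)
per-site changes: [3, 4, 3, 3]; total = 13

13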